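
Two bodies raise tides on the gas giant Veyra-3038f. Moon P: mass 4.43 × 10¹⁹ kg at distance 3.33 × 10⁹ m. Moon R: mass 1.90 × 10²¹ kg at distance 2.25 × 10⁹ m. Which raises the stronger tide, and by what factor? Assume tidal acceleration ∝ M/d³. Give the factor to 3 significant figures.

Moon R, by a factor of ≈ 139

Compare M/d³ for the two perturbers:
Moon P: (4.43 × 10¹⁹) / (3.33 × 10⁹)³ = 1.200 × 10⁻⁹
Moon R: (1.90 × 10²¹) / (2.25 × 10⁹)³ = 1.668 × 10⁻⁷
Ratio (larger/smaller) = 139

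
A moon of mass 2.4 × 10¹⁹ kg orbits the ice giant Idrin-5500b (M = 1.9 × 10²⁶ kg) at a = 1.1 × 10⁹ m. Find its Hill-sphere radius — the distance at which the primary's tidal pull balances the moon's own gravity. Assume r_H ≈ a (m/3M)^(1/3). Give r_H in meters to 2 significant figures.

3.8 × 10⁶ m

r_H ≈ a (m/3M)^(1/3)
    = (1.1 × 10⁹) × (2.4 × 10¹⁹ / (3 × 1.9 × 10²⁶))^(1/3)
    = 3.8 × 10⁶ m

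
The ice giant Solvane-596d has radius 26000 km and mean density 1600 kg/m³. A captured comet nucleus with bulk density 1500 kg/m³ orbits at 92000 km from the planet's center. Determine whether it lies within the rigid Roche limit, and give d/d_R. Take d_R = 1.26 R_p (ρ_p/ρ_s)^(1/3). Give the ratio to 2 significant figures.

outside; d/d_R ≈ 2.7

d_R = 1.26 × (26000 km) × (1600/1500)^(1/3) = 33470 km
d/d_R = (92000) / (33470) = 2.7
Since d/d_R > 1, the body is outside the Roche limit.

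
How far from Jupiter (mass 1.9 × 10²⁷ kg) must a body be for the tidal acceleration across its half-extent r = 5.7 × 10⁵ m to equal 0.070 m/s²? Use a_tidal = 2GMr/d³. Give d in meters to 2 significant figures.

1.3 × 10⁸ m

2GMr/d³ = a_tidal  ⇒  d = (2GMr / a_tidal)^(1/3)
d = (2 × 6.674×10⁻¹¹ × (1.9 × 10²⁷) × (5.7 × 10⁵) / (0.070))^(1/3)
  = 1.3 × 10⁸ m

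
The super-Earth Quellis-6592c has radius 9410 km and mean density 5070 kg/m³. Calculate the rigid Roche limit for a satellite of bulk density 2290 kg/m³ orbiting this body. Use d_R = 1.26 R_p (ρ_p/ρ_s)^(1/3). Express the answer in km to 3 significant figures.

15500 km

d_R = 1.26 × 9410 km × (5070/2290)^(1/3)
    = 15500 km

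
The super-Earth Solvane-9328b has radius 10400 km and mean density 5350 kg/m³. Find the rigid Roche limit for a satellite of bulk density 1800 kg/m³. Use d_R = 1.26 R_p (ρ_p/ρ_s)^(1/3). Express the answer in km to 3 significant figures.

d_R = 1.26 × 10400 km × (5350/1800)^(1/3)
    = 18800 km

18800 km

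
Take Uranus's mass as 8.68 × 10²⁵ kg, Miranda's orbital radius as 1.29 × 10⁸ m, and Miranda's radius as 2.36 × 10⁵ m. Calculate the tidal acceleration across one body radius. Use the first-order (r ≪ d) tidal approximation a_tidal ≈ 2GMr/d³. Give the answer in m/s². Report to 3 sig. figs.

1.27 × 10⁻³ m/s²

a_tidal = 2GMr/d³
        = 2 × (6.674 × 10⁻¹¹) × (8.68 × 10²⁵) × (2.36 × 10⁵) / (1.29 × 10⁸)³
        = 1.27 × 10⁻³ m/s²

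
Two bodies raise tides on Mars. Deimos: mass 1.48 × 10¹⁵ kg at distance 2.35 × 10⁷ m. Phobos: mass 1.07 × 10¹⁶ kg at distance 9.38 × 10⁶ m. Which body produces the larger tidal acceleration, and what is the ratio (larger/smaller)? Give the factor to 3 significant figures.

Compare M/d³ for the two perturbers:
Deimos: (1.48 × 10¹⁵) / (2.35 × 10⁷)³ = 1.140 × 10⁻⁷
Phobos: (1.07 × 10¹⁶) / (9.38 × 10⁶)³ = 1.297 × 10⁻⁵
Ratio (larger/smaller) = 114

Phobos, by a factor of ≈ 114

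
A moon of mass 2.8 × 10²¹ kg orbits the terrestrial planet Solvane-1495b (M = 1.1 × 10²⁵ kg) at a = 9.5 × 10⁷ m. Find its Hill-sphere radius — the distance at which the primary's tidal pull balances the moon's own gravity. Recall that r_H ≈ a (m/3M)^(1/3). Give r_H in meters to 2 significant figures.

4.2 × 10⁶ m

r_H ≈ a (m/3M)^(1/3)
    = (9.5 × 10⁷) × (2.8 × 10²¹ / (3 × 1.1 × 10²⁵))^(1/3)
    = 4.2 × 10⁶ m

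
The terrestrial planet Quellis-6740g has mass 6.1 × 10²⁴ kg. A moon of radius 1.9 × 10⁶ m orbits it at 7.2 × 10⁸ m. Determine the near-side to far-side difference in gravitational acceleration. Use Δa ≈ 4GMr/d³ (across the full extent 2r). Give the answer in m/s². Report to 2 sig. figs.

8.3 × 10⁻⁶ m/s²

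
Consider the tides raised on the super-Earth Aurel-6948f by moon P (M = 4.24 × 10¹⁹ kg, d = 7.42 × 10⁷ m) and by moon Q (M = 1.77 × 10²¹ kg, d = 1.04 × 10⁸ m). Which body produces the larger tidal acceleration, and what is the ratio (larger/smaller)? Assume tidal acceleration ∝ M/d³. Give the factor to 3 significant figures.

Moon Q, by a factor of ≈ 15.2

Tidal stretch scales as M/d³; compute that for each body.
Moon P: (4.24 × 10¹⁹) / (7.42 × 10⁷)³ = 1.038 × 10⁻⁴
Moon Q: (1.77 × 10²¹) / (1.04 × 10⁸)³ = 1.574 × 10⁻³
Ratio (larger/smaller) = 15.2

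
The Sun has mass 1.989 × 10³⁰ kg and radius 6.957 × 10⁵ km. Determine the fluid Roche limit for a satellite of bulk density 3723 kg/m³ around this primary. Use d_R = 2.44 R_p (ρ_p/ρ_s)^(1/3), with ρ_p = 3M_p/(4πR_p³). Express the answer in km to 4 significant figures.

ρ_p = 3M_p/(4πR_p³) = 3 × (1.989 × 10³⁰) / (4π × (6.957 × 10⁸ m)³) = 1410 kg/m³
d_R = 2.44 × 6.957 × 10⁵ km × (1410/3723)^(1/3)
    = 1.228 × 10⁶ km

1.228 × 10⁶ km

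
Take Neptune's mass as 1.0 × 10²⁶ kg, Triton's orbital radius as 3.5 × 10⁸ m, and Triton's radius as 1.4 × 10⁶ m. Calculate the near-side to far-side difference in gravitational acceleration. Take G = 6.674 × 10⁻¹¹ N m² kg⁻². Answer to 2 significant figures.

8.7 × 10⁻⁴ m/s²

a_tidal = 4GMr/d³
        = 4 × (6.674 × 10⁻¹¹) × (1.0 × 10²⁶) × (1.4 × 10⁶) / (3.5 × 10⁸)³
        = 8.7 × 10⁻⁴ m/s²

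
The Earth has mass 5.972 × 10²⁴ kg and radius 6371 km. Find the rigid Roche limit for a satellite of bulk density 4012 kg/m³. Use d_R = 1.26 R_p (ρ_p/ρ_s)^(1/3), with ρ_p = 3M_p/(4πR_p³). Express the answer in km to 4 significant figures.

8925 km

ρ_p = 3M_p/(4πR_p³) = 3 × (5.972 × 10²⁴) / (4π × (6.371 × 10⁶ m)³) = 5513 kg/m³
d_R = 1.26 × 6371 km × (5513/4012)^(1/3)
    = 8925 km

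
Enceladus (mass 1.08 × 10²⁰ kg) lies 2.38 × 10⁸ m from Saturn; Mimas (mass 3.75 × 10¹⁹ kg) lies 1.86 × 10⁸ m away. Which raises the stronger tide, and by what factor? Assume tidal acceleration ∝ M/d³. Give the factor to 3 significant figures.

Tidal acceleration ∝ M/d³, so compare M/d³ for each.
Enceladus: (1.08 × 10²⁰) / (2.38 × 10⁸)³ = 8.011 × 10⁻⁶
Mimas: (3.75 × 10¹⁹) / (1.86 × 10⁸)³ = 5.828 × 10⁻⁶
Ratio (larger/smaller) = 1.37

Enceladus, by a factor of ≈ 1.37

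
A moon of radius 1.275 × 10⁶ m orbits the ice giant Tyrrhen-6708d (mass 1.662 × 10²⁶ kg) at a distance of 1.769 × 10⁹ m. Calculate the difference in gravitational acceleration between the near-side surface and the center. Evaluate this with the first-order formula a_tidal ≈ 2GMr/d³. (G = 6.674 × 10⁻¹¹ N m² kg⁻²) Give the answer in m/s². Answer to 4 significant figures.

5.109 × 10⁻⁶ m/s²

The tidal stretch is the gradient of GM/d² times the body's extent r, hence the 1/d³ dependence.
Δa = 2GMr/d³
   = 2 × (6.674 × 10⁻¹¹) × (1.662 × 10²⁶) × (1.275 × 10⁶) / (1.769 × 10⁹)³
   = 5.109 × 10⁻⁶ m/s²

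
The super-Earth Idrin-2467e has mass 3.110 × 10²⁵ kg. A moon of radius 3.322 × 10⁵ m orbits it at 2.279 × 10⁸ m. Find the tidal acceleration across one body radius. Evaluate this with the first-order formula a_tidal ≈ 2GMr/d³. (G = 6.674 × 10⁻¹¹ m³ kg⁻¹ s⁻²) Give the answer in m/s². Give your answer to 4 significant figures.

1.165 × 10⁻⁴ m/s²

Δa = 2GMr/d³
   = 2 × (6.674 × 10⁻¹¹) × (3.110 × 10²⁵) × (3.322 × 10⁵) / (2.279 × 10⁸)³
   = 1.165 × 10⁻⁴ m/s²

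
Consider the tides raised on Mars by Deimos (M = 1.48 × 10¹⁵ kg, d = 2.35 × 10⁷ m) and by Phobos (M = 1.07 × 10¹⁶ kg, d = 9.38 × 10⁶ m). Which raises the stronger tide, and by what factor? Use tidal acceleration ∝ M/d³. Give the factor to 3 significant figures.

The tide-raising term goes as M/d³ (the gradient of a 1/d² field).
Deimos: (1.48 × 10¹⁵) / (2.35 × 10⁷)³ = 1.140 × 10⁻⁷
Phobos: (1.07 × 10¹⁶) / (9.38 × 10⁶)³ = 1.297 × 10⁻⁵
Ratio (larger/smaller) = 114

Phobos, by a factor of ≈ 114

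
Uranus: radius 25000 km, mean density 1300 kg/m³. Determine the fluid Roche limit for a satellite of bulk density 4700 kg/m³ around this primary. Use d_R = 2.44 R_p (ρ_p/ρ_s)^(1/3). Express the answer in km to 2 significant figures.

d_R = 2.44 × 25000 km × (1300/4700)^(1/3)
    = 40000 km

40000 km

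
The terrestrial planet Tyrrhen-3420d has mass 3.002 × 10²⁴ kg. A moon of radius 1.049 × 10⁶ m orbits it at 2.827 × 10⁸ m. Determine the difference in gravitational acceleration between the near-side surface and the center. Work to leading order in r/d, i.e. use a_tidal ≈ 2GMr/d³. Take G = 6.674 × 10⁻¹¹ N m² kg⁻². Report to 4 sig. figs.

1.860 × 10⁻⁵ m/s²

Δg = 2GMr/d³
   = 2 × (6.674 × 10⁻¹¹) × (3.002 × 10²⁴) × (1.049 × 10⁶) / (2.827 × 10⁸)³
   = 1.860 × 10⁻⁵ m/s²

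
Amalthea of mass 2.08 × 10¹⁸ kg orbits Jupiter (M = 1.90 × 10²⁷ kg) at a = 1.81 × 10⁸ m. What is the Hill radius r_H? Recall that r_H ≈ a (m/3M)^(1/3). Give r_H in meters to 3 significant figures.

r_H ≈ a (m/3M)^(1/3)
    = (1.81 × 10⁸) × (2.08 × 10¹⁸ / (3 × 1.90 × 10²⁷))^(1/3)
    = 1.29 × 10⁵ m

1.29 × 10⁵ m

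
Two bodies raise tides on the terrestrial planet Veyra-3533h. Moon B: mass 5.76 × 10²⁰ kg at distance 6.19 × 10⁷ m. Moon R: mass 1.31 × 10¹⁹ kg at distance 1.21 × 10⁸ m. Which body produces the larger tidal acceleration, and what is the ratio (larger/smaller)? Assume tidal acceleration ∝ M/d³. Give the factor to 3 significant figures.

The tide-raising term goes as M/d³ (the gradient of a 1/d² field).
Moon B: (5.76 × 10²⁰) / (6.19 × 10⁷)³ = 2.429 × 10⁻³
Moon R: (1.31 × 10¹⁹) / (1.21 × 10⁸)³ = 7.395 × 10⁻⁶
Ratio (larger/smaller) = 328

Moon B, by a factor of ≈ 328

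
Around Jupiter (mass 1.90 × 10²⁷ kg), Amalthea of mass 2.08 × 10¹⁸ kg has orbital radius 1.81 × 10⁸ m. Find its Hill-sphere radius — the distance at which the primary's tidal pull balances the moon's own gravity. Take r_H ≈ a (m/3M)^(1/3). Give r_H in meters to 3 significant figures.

1.29 × 10⁵ m

r_H ≈ a (m/3M)^(1/3)
    = (1.81 × 10⁸) × (2.08 × 10¹⁸ / (3 × 1.90 × 10²⁷))^(1/3)
    = 1.29 × 10⁵ m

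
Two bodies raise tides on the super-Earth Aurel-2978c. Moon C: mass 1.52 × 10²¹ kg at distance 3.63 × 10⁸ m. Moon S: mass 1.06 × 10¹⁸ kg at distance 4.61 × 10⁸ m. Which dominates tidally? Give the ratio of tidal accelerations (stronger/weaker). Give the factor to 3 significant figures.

Tidal stretch scales as M/d³; compute that for each body.
Moon C: (1.52 × 10²¹) / (3.63 × 10⁸)³ = 3.178 × 10⁻⁵
Moon S: (1.06 × 10¹⁸) / (4.61 × 10⁸)³ = 1.082 × 10⁻⁸
Ratio (larger/smaller) = 2940

Moon C, by a factor of ≈ 2940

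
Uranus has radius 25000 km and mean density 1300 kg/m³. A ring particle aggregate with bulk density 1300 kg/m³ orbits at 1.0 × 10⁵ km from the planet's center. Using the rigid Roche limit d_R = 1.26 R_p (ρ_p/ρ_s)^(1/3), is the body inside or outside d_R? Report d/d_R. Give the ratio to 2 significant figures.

outside; d/d_R ≈ 3.2

d_R = 1.26 × (25000 km) × (1300/1300)^(1/3) = 31500 km
d/d_R = (1.0 × 10⁵) / (31500) = 3.2
Since d/d_R > 1, the body is outside the Roche limit.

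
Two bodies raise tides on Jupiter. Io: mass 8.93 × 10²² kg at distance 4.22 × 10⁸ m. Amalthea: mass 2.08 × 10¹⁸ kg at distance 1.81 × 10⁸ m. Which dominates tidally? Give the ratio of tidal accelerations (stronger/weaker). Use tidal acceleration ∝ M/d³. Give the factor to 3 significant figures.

Tidal acceleration ∝ M/d³, so compare M/d³ for each.
Io: (8.93 × 10²²) / (4.22 × 10⁸)³ = 1.188 × 10⁻³
Amalthea: (2.08 × 10¹⁸) / (1.81 × 10⁸)³ = 3.508 × 10⁻⁷
Ratio (larger/smaller) = 3390

Io, by a factor of ≈ 3390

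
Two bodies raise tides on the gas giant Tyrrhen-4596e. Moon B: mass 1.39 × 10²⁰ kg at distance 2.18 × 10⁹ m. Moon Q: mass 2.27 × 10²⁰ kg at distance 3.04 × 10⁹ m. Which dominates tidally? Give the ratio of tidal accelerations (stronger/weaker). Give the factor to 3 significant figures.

Moon B, by a factor of ≈ 1.66

Compare M/d³ for the two perturbers:
Moon B: (1.39 × 10²⁰) / (2.18 × 10⁹)³ = 1.342 × 10⁻⁸
Moon Q: (2.27 × 10²⁰) / (3.04 × 10⁹)³ = 8.080 × 10⁻⁹
Ratio (larger/smaller) = 1.66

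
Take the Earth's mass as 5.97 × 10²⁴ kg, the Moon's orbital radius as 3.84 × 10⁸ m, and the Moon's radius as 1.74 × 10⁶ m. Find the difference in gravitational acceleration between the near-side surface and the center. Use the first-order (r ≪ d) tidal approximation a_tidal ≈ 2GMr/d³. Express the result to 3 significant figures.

2.45 × 10⁻⁵ m/s²

Δg = 2GMr/d³
   = 2 × (6.674 × 10⁻¹¹) × (5.97 × 10²⁴) × (1.74 × 10⁶) / (3.84 × 10⁸)³
   = 2.45 × 10⁻⁵ m/s²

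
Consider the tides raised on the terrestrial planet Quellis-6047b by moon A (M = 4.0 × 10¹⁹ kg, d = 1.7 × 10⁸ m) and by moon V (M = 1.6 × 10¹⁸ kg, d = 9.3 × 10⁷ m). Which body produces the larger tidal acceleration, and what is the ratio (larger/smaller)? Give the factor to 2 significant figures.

Moon A, by a factor of ≈ 4.1

The tide-raising term goes as M/d³ (the gradient of a 1/d² field).
Moon A: (4.0 × 10¹⁹) / (1.7 × 10⁸)³ = 8.142 × 10⁻⁶
Moon V: (1.6 × 10¹⁸) / (9.3 × 10⁷)³ = 1.989 × 10⁻⁶
Ratio (larger/smaller) = 4.1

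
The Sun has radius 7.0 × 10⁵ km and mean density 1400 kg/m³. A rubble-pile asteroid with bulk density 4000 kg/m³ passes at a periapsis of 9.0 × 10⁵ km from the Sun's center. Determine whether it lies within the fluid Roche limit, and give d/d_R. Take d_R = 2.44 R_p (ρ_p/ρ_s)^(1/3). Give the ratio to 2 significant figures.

inside; d/d_R ≈ 0.75

d_R = 2.44 × (7.0 × 10⁵ km) × (1400/4000)^(1/3) = 1.204 × 10⁶ km
d/d_R = (9.0 × 10⁵) / (1.204 × 10⁶) = 0.75
Since d/d_R < 1, the body is inside the Roche limit.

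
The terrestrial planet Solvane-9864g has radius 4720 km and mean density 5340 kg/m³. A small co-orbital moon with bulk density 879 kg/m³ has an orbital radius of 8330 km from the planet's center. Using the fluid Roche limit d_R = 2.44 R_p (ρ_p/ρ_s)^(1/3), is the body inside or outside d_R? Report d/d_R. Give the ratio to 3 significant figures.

d_R = 2.44 × (4720 km) × (5340/879)^(1/3) = 21010 km
d/d_R = (8330) / (21010) = 0.396
Since d/d_R < 1, the body is inside the Roche limit.

inside; d/d_R ≈ 0.396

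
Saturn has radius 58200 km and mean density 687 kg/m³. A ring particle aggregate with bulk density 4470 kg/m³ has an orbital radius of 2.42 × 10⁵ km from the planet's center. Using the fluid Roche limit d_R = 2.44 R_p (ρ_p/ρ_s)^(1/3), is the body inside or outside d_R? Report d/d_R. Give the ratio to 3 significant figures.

d_R = 2.44 × (58200 km) × (687/4470)^(1/3) = 76070 km
d/d_R = (2.42 × 10⁵) / (76070) = 3.18
Since d/d_R > 1, the body is outside the Roche limit.

outside; d/d_R ≈ 3.18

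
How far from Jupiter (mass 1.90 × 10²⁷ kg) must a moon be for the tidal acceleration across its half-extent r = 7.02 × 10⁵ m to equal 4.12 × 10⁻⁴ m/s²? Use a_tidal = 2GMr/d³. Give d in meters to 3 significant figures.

2GMr/d³ = a_tidal  ⇒  d = (2GMr / a_tidal)^(1/3)
d = (2 × 6.674×10⁻¹¹ × (1.90 × 10²⁷) × (7.02 × 10⁵) / (4.12 × 10⁻⁴))^(1/3)
  = 7.56 × 10⁸ m

7.56 × 10⁸ m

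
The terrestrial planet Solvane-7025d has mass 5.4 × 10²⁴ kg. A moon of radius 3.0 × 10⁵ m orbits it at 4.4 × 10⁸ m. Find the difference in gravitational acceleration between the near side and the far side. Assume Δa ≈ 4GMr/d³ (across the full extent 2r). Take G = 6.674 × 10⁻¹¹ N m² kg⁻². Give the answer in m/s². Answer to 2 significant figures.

Δa = 4GMr/d³
   = 4 × (6.674 × 10⁻¹¹) × (5.4 × 10²⁴) × (3.0 × 10⁵) / (4.4 × 10⁸)³
   = 5.1 × 10⁻⁶ m/s²

5.1 × 10⁻⁶ m/s²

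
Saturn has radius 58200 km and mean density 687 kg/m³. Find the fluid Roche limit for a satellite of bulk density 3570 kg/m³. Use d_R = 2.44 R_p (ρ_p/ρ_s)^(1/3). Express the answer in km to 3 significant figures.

d_R = 2.44 × 58200 km × (687/3570)^(1/3)
    = 82000 km

82000 km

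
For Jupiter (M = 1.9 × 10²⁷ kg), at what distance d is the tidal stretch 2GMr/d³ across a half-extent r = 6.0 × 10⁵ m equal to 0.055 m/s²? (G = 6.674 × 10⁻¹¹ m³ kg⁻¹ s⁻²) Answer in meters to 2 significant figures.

1.4 × 10⁸ m

2GMr/d³ = a_tidal  ⇒  d = (2GMr / a_tidal)^(1/3)
d = (2 × 6.674×10⁻¹¹ × (1.9 × 10²⁷) × (6.0 × 10⁵) / (0.055))^(1/3)
  = 1.4 × 10⁸ m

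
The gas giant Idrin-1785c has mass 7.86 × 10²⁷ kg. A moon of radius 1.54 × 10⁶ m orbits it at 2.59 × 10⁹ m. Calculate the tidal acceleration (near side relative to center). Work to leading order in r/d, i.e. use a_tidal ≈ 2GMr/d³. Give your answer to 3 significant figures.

9.30 × 10⁻⁵ m/s²

The tidal stretch is the gradient of GM/d² times the body's extent r, hence the 1/d³ dependence.
a_tidal = 2GMr/d³
        = 2 × (6.674 × 10⁻¹¹) × (7.86 × 10²⁷) × (1.54 × 10⁶) / (2.59 × 10⁹)³
        = 9.30 × 10⁻⁵ m/s²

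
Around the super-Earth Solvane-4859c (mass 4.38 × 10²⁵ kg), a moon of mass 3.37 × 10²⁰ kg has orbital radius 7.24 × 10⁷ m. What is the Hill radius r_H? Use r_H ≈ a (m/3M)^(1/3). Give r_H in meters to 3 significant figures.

r_H ≈ a (m/3M)^(1/3)
    = (7.24 × 10⁷) × (3.37 × 10²⁰ / (3 × 4.38 × 10²⁵))^(1/3)
    = 9.91 × 10⁵ m

9.91 × 10⁵ m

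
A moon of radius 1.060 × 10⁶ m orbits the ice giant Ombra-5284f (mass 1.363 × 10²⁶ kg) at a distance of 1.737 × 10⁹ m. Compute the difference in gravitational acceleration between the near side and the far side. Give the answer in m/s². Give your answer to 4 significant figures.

The field gradient is 2GM/d³; across the full diameter 2r the difference is 4GMr/d³.
Δg = 4GMr/d³
   = 4 × (6.674 × 10⁻¹¹) × (1.363 × 10²⁶) × (1.060 × 10⁶) / (1.737 × 10⁹)³
   = 7.360 × 10⁻⁶ m/s²

7.360 × 10⁻⁶ m/s²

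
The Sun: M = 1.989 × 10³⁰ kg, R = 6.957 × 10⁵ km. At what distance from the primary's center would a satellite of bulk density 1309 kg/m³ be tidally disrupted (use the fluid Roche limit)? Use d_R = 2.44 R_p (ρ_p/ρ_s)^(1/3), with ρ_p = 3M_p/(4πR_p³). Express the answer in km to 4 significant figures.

ρ_p = 3M_p/(4πR_p³) = 3 × (1.989 × 10³⁰) / (4π × (6.957 × 10⁸ m)³) = 1410 kg/m³
d_R = 2.44 × 6.957 × 10⁵ km × (1410/1309)^(1/3)
    = 1.740 × 10⁶ km

1.740 × 10⁶ km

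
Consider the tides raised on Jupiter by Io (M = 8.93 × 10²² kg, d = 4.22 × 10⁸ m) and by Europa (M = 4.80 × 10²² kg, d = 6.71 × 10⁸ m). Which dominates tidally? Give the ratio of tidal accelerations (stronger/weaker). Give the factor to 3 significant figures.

The tide-raising term goes as M/d³ (the gradient of a 1/d² field).
Io: (8.93 × 10²²) / (4.22 × 10⁸)³ = 1.188 × 10⁻³
Europa: (4.80 × 10²²) / (6.71 × 10⁸)³ = 1.589 × 10⁻⁴
Ratio (larger/smaller) = 7.48

Io, by a factor of ≈ 7.48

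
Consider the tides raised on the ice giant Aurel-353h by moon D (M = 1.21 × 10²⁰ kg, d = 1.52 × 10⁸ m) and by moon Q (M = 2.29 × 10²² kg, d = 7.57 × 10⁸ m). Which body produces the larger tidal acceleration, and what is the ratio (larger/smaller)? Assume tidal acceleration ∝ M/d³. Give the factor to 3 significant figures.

Moon Q, by a factor of ≈ 1.53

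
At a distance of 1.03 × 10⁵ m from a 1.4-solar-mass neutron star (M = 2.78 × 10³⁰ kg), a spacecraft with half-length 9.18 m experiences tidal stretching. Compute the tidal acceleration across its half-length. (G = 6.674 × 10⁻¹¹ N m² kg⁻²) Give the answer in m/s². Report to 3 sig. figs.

3.12 × 10⁶ m/s²

The tidal stretch is the gradient of GM/d² times the body's extent r, hence the 1/d³ dependence.
Δg = 2GMr/d³
   = 2 × (6.674 × 10⁻¹¹) × (2.78 × 10³⁰) × (9.18) / (1.03 × 10⁵)³
   = 3.12 × 10⁶ m/s²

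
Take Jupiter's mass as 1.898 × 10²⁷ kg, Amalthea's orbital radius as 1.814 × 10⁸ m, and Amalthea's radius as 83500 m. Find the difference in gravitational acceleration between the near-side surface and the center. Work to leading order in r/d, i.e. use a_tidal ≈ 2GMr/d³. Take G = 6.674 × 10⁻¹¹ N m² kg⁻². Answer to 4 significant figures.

3.544 × 10⁻³ m/s²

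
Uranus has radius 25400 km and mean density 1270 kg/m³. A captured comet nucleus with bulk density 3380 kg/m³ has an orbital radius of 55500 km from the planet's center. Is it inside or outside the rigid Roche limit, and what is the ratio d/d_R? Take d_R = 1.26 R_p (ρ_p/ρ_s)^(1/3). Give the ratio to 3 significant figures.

outside; d/d_R ≈ 2.40

d_R = 1.26 × (25400 km) × (1270/3380)^(1/3) = 23090 km
d/d_R = (55500) / (23090) = 2.40
Since d/d_R > 1, the body is outside the Roche limit.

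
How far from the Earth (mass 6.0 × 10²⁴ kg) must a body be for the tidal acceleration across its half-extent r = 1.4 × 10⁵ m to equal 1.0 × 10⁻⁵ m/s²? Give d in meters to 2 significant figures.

2GMr/d³ = a_tidal  ⇒  d = (2GMr / a_tidal)^(1/3)
d = (2 × 6.674×10⁻¹¹ × (6.0 × 10²⁴) × (1.4 × 10⁵) / (1.0 × 10⁻⁵))^(1/3)
  = 2.2 × 10⁸ m

2.2 × 10⁸ m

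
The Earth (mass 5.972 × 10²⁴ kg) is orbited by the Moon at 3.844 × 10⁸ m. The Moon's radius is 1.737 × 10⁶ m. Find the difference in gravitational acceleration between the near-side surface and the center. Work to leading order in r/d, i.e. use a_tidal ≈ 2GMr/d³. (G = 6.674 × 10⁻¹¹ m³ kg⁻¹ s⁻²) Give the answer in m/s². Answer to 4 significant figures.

Δg = 2GMr/d³
   = 2 × (6.674 × 10⁻¹¹) × (5.972 × 10²⁴) × (1.737 × 10⁶) / (3.844 × 10⁸)³
   = 2.438 × 10⁻⁵ m/s²

2.438 × 10⁻⁵ m/s²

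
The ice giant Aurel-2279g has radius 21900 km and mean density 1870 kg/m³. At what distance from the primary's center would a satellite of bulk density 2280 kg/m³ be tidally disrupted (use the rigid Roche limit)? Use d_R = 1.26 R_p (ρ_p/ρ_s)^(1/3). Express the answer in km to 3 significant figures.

d_R = 1.26 × 21900 km × (1870/2280)^(1/3)
    = 25800 km

25800 km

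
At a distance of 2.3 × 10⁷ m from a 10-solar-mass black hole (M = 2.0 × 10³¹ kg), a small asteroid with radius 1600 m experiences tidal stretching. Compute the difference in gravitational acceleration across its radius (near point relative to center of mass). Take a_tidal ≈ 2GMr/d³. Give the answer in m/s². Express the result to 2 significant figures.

3.5 × 10² m/s²

Δg = 2GMr/d³
   = 2 × (6.674 × 10⁻¹¹) × (2.0 × 10³¹) × (1600) / (2.3 × 10⁷)³
   = 3.5 × 10² m/s²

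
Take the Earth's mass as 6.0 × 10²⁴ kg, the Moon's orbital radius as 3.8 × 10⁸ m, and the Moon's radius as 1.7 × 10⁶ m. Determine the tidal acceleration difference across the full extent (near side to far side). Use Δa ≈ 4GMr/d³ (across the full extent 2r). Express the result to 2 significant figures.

Δg = 4GMr/d³
   = 4 × (6.674 × 10⁻¹¹) × (6.0 × 10²⁴) × (1.7 × 10⁶) / (3.8 × 10⁸)³
   = 5.0 × 10⁻⁵ m/s²

5.0 × 10⁻⁵ m/s²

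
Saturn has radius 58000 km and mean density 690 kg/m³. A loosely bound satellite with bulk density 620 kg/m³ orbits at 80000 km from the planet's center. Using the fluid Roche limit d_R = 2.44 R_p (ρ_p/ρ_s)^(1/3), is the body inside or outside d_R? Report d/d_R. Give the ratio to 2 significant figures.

inside; d/d_R ≈ 0.55

d_R = 2.44 × (58000 km) × (690/620)^(1/3) = 1.467 × 10⁵ km
d/d_R = (80000) / (1.467 × 10⁵) = 0.55
Since d/d_R < 1, the body is inside the Roche limit.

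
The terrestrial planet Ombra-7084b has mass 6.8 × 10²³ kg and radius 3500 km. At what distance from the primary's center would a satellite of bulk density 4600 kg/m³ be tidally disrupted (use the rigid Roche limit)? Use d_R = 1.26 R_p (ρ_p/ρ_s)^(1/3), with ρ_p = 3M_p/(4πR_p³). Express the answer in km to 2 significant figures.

4100 km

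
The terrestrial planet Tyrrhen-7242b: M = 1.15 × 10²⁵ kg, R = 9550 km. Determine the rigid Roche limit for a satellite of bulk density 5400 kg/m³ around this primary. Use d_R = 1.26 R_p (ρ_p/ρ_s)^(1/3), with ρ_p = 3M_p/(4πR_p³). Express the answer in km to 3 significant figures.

10100 km

ρ_p = 3M_p/(4πR_p³) = 3 × (1.15 × 10²⁵) / (4π × (9.55 × 10⁶ m)³) = 3150 kg/m³
d_R = 1.26 × 9550 km × (3150/5400)^(1/3)
    = 10100 km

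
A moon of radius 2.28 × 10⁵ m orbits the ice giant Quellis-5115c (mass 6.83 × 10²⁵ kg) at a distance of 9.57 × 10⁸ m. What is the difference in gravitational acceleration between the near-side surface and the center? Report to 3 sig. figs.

2.37 × 10⁻⁶ m/s²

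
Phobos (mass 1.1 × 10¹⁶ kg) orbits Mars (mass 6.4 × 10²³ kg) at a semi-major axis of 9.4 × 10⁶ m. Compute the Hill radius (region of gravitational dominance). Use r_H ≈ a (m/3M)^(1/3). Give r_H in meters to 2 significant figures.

1.7 × 10⁴ m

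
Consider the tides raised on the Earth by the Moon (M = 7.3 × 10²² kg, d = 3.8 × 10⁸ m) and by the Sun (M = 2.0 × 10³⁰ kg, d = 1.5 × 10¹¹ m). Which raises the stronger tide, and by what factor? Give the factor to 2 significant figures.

Tidal stretch scales as M/d³; compute that for each body.
The Moon: (7.3 × 10²²) / (3.8 × 10⁸)³ = 1.330 × 10⁻³
The Sun: (2.0 × 10³⁰) / (1.5 × 10¹¹)³ = 5.926 × 10⁻⁴
Ratio (larger/smaller) = 2.2

The Moon, by a factor of ≈ 2.2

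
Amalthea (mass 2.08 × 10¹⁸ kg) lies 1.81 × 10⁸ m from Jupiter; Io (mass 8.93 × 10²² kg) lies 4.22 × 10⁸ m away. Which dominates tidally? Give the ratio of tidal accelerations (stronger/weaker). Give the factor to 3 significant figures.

Io, by a factor of ≈ 3390

Tidal stretch scales as M/d³; compute that for each body.
Amalthea: (2.08 × 10¹⁸) / (1.81 × 10⁸)³ = 3.508 × 10⁻⁷
Io: (8.93 × 10²²) / (4.22 × 10⁸)³ = 1.188 × 10⁻³
Ratio (larger/smaller) = 3390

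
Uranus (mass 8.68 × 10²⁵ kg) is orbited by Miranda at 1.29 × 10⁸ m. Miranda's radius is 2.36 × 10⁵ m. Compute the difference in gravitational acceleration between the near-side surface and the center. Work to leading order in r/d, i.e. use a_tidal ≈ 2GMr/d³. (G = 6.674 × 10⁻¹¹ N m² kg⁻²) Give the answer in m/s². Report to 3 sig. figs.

1.27 × 10⁻³ m/s²

Differencing GM/(d−r)² and GM/d² to first order in r/d gives 2GMr/d³.
Δg = 2GMr/d³
   = 2 × (6.674 × 10⁻¹¹) × (8.68 × 10²⁵) × (2.36 × 10⁵) / (1.29 × 10⁸)³
   = 1.27 × 10⁻³ m/s²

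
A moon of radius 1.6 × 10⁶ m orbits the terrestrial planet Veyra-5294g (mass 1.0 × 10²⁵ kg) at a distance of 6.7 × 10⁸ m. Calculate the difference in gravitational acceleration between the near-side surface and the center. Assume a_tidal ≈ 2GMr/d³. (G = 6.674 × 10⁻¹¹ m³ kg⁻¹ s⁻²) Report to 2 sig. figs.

Differencing GM/(d−r)² and GM/d² to first order in r/d gives 2GMr/d³.
Δg = 2GMr/d³
   = 2 × (6.674 × 10⁻¹¹) × (1.0 × 10²⁵) × (1.6 × 10⁶) / (6.7 × 10⁸)³
   = 7.1 × 10⁻⁶ m/s²

7.1 × 10⁻⁶ m/s²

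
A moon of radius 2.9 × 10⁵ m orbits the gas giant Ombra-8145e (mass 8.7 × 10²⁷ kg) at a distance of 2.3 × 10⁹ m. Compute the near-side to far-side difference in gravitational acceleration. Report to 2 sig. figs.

5.5 × 10⁻⁵ m/s²

Δa = 4GMr/d³
   = 4 × (6.674 × 10⁻¹¹) × (8.7 × 10²⁷) × (2.9 × 10⁵) / (2.3 × 10⁹)³
   = 5.5 × 10⁻⁵ m/s²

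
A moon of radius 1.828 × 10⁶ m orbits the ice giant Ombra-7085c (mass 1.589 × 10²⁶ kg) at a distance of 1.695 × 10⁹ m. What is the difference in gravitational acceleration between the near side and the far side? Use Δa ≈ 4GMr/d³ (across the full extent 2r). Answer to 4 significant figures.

1.592 × 10⁻⁵ m/s²

Δg = 4GMr/d³
   = 4 × (6.674 × 10⁻¹¹) × (1.589 × 10²⁶) × (1.828 × 10⁶) / (1.695 × 10⁹)³
   = 1.592 × 10⁻⁵ m/s²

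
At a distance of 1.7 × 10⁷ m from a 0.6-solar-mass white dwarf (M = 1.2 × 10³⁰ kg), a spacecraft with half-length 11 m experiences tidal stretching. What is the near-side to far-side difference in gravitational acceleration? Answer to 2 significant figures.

7.2 × 10⁻¹ m/s²

a_tidal = 4GMr/d³
        = 4 × (6.674 × 10⁻¹¹) × (1.2 × 10³⁰) × (11) / (1.7 × 10⁷)³
        = 7.2 × 10⁻¹ m/s²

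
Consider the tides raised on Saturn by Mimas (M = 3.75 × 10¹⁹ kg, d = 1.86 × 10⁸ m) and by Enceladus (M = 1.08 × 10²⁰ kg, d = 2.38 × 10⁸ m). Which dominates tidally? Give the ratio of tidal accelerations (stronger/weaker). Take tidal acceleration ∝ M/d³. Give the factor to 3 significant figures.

Tidal acceleration ∝ M/d³, so compare M/d³ for each.
Mimas: (3.75 × 10¹⁹) / (1.86 × 10⁸)³ = 5.828 × 10⁻⁶
Enceladus: (1.08 × 10²⁰) / (2.38 × 10⁸)³ = 8.011 × 10⁻⁶
Ratio (larger/smaller) = 1.37

Enceladus, by a factor of ≈ 1.37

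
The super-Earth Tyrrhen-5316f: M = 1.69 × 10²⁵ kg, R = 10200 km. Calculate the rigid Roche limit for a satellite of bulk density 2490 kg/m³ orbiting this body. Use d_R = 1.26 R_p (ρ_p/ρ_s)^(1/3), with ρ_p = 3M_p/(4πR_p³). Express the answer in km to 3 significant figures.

14800 km

ρ_p = 3M_p/(4πR_p³) = 3 × (1.69 × 10²⁵) / (4π × (1.02 × 10⁷ m)³) = 3800 kg/m³
d_R = 1.26 × 10200 km × (3800/2490)^(1/3)
    = 14800 km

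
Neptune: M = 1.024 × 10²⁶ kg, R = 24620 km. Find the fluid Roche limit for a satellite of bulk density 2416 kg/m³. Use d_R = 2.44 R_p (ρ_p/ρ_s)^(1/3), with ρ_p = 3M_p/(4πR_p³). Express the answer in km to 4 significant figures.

ρ_p = 3M_p/(4πR_p³) = 3 × (1.024 × 10²⁶) / (4π × (2.462 × 10⁷ m)³) = 1638 kg/m³
d_R = 2.44 × 24620 km × (1638/2416)^(1/3)
    = 52770 km

52770 km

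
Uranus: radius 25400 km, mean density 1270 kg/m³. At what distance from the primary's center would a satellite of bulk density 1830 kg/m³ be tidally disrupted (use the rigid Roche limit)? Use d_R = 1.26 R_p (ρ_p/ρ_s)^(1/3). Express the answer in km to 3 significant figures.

28300 km

d_R = 1.26 × 25400 km × (1270/1830)^(1/3)
    = 28300 km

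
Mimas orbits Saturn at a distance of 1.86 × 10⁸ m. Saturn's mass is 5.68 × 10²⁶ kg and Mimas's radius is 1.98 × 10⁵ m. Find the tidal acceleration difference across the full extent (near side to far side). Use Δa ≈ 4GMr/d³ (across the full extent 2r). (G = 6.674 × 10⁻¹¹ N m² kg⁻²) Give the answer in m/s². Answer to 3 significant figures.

4.67 × 10⁻³ m/s²

Near-to-far spans 2r, so the tidal difference is twice the near-to-center value: 4GMr/d³.
a_tidal = 4GMr/d³
        = 4 × (6.674 × 10⁻¹¹) × (5.68 × 10²⁶) × (1.98 × 10⁵) / (1.86 × 10⁸)³
        = 4.67 × 10⁻³ m/s²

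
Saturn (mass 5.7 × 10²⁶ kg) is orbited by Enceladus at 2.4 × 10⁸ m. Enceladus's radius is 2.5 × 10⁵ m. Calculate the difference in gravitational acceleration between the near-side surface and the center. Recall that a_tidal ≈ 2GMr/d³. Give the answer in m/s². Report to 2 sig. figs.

1.4 × 10⁻³ m/s²

Differencing GM/(d−r)² and GM/d² to first order in r/d gives 2GMr/d³.
a_tidal = 2GMr/d³
        = 2 × (6.674 × 10⁻¹¹) × (5.7 × 10²⁶) × (2.5 × 10⁵) / (2.4 × 10⁸)³
        = 1.4 × 10⁻³ m/s²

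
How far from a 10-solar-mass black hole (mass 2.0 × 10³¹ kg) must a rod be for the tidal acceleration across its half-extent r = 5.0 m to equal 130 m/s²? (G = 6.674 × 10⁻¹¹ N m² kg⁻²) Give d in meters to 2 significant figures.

4.7 × 10⁶ m

2GMr/d³ = a_tidal  ⇒  d = (2GMr / a_tidal)^(1/3)
d = (2 × 6.674×10⁻¹¹ × (2.0 × 10³¹) × (5.0) / (130))^(1/3)
  = 4.7 × 10⁶ m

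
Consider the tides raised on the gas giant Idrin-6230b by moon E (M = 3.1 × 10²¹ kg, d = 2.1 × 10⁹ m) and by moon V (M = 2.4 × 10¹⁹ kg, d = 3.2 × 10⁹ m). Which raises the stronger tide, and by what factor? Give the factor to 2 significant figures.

Tidal acceleration ∝ M/d³, so compare M/d³ for each.
Moon E: (3.1 × 10²¹) / (2.1 × 10⁹)³ = 3.347 × 10⁻⁷
Moon V: (2.4 × 10¹⁹) / (3.2 × 10⁹)³ = 7.324 × 10⁻¹⁰
Ratio (larger/smaller) = 460

Moon E, by a factor of ≈ 460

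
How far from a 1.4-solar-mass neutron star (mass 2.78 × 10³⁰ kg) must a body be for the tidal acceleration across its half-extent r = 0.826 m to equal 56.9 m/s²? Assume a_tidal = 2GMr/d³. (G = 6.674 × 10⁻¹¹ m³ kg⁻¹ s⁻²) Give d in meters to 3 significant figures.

2GMr/d³ = a_tidal  ⇒  d = (2GMr / a_tidal)^(1/3)
d = (2 × 6.674×10⁻¹¹ × (2.78 × 10³⁰) × (0.826) / (56.9))^(1/3)
  = 1.75 × 10⁶ m

1.75 × 10⁶ m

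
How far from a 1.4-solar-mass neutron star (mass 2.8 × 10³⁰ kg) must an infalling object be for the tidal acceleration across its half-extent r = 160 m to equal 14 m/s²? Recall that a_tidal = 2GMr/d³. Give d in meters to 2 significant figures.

1.6 × 10⁷ m

2GMr/d³ = a_tidal  ⇒  d = (2GMr / a_tidal)^(1/3)
d = (2 × 6.674×10⁻¹¹ × (2.8 × 10³⁰) × (160) / (14))^(1/3)
  = 1.6 × 10⁷ m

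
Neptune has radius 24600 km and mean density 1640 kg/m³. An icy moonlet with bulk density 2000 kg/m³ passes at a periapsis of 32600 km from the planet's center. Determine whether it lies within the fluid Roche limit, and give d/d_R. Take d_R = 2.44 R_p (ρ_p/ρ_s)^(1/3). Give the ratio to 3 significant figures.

inside; d/d_R ≈ 0.580

d_R = 2.44 × (24600 km) × (1640/2000)^(1/3) = 56180 km
d/d_R = (32600) / (56180) = 0.580
Since d/d_R < 1, the body is inside the Roche limit.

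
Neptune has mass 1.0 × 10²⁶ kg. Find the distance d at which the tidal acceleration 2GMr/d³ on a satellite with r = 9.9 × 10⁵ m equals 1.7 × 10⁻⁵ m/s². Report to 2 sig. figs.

2GMr/d³ = a_tidal  ⇒  d = (2GMr / a_tidal)^(1/3)
d = (2 × 6.674×10⁻¹¹ × (1.0 × 10²⁶) × (9.9 × 10⁵) / (1.7 × 10⁻⁵))^(1/3)
  = 9.2 × 10⁸ m

9.2 × 10⁸ m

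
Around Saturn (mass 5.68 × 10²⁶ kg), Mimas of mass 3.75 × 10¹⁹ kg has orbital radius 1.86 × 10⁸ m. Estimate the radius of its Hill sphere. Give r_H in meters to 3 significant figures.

r_H ≈ a (m/3M)^(1/3)
    = (1.86 × 10⁸) × (3.75 × 10¹⁹ / (3 × 5.68 × 10²⁶))^(1/3)
    = 5.21 × 10⁵ m

5.21 × 10⁵ m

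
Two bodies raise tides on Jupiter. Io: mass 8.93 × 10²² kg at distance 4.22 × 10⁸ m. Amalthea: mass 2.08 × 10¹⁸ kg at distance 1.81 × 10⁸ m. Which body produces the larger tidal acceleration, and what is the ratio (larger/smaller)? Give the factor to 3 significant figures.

Compare M/d³ for the two perturbers:
Io: (8.93 × 10²²) / (4.22 × 10⁸)³ = 1.188 × 10⁻³
Amalthea: (2.08 × 10¹⁸) / (1.81 × 10⁸)³ = 3.508 × 10⁻⁷
Ratio (larger/smaller) = 3390

Io, by a factor of ≈ 3390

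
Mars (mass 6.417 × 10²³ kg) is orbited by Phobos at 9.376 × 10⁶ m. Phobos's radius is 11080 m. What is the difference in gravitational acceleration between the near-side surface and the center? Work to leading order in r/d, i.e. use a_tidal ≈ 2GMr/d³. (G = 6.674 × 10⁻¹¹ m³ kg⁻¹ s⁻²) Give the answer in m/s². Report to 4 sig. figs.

Δg = 2GMr/d³
   = 2 × (6.674 × 10⁻¹¹) × (6.417 × 10²³) × (11080) / (9.376 × 10⁶)³
   = 1.151 × 10⁻³ m/s²

1.151 × 10⁻³ m/s²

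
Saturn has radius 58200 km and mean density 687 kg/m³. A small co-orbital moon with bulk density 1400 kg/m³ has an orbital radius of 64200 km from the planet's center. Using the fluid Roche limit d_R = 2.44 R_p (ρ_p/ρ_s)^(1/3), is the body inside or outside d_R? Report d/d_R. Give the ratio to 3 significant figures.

d_R = 2.44 × (58200 km) × (687/1400)^(1/3) = 1.120 × 10⁵ km
d/d_R = (64200) / (1.120 × 10⁵) = 0.573
Since d/d_R < 1, the body is inside the Roche limit.

inside; d/d_R ≈ 0.573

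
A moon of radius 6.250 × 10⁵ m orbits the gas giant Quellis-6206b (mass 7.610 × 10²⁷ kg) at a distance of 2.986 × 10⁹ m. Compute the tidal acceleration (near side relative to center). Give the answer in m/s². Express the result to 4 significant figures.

2.385 × 10⁻⁵ m/s²

a_tidal = 2GMr/d³
        = 2 × (6.674 × 10⁻¹¹) × (7.610 × 10²⁷) × (6.250 × 10⁵) / (2.986 × 10⁹)³
        = 2.385 × 10⁻⁵ m/s²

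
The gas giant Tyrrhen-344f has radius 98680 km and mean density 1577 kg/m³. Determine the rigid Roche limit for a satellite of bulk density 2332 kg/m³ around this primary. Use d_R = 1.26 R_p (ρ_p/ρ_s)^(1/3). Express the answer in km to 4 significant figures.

d_R = 1.26 × 98680 km × (1577/2332)^(1/3)
    = 1.091 × 10⁵ km

1.091 × 10⁵ km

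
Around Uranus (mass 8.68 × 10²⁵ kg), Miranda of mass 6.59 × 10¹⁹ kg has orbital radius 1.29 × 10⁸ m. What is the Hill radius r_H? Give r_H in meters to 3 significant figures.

r_H ≈ a (m/3M)^(1/3)
    = (1.29 × 10⁸) × (6.59 × 10¹⁹ / (3 × 8.68 × 10²⁵))^(1/3)
    = 8.16 × 10⁵ m

8.16 × 10⁵ m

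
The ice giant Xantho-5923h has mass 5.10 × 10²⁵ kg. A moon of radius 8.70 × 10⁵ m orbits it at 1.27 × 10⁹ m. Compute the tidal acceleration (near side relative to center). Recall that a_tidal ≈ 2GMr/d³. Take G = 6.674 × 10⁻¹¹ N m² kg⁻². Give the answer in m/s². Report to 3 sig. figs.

2.89 × 10⁻⁶ m/s²

a_tidal = 2GMr/d³
        = 2 × (6.674 × 10⁻¹¹) × (5.10 × 10²⁵) × (8.70 × 10⁵) / (1.27 × 10⁹)³
        = 2.89 × 10⁻⁶ m/s²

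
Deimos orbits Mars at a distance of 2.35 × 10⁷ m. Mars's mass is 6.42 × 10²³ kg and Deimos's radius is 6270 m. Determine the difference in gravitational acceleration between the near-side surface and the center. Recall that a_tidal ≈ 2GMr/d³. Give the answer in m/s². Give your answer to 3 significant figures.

4.14 × 10⁻⁵ m/s²

Differencing GM/(d−r)² and GM/d² to first order in r/d gives 2GMr/d³.
a_tidal = 2GMr/d³
        = 2 × (6.674 × 10⁻¹¹) × (6.42 × 10²³) × (6270) / (2.35 × 10⁷)³
        = 4.14 × 10⁻⁵ m/s²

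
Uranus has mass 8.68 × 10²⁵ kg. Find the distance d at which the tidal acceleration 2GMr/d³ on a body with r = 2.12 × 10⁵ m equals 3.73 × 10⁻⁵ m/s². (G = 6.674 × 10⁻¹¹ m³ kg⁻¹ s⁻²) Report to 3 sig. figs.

2GMr/d³ = a_tidal  ⇒  d = (2GMr / a_tidal)^(1/3)
d = (2 × 6.674×10⁻¹¹ × (8.68 × 10²⁵) × (2.12 × 10⁵) / (3.73 × 10⁻⁵))^(1/3)
  = 4.04 × 10⁸ m

4.04 × 10⁸ m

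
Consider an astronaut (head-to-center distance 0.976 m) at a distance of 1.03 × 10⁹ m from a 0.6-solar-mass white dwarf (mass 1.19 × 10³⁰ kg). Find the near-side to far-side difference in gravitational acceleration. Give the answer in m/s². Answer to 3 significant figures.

2.84 × 10⁻⁷ m/s²

The field gradient is 2GM/d³; across the full diameter 2r the difference is 4GMr/d³.
Δg = 4GMr/d³
   = 4 × (6.674 × 10⁻¹¹) × (1.19 × 10³⁰) × (0.976) / (1.03 × 10⁹)³
   = 2.84 × 10⁻⁷ m/s²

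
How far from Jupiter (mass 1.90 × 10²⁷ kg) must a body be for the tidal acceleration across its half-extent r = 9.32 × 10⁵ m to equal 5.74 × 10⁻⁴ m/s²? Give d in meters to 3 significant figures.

7.44 × 10⁸ m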